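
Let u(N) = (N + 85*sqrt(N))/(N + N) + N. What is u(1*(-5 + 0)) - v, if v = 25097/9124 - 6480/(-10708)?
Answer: -191877815/24424948 - 17*I*sqrt(5)/2 ≈ -7.8558 - 19.007*I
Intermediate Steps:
u(N) = N + (N + 85*sqrt(N))/(2*N) (u(N) = (N + 85*sqrt(N))/((2*N)) + N = (N + 85*sqrt(N))*(1/(2*N)) + N = (N + 85*sqrt(N))/(2*N) + N = N + (N + 85*sqrt(N))/(2*N))
v = 81965549/24424948 (v = 25097*(1/9124) - 6480*(-1/10708) = 25097/9124 + 1620/2677 = 81965549/24424948 ≈ 3.3558)
u(1*(-5 + 0)) - v = (1/2 + 1*(-5 + 0) + 85/(2*sqrt(1*(-5 + 0)))) - 1*81965549/24424948 = (1/2 + 1*(-5) + 85/(2*sqrt(1*(-5)))) - 81965549/24424948 = (1/2 - 5 + 85/(2*sqrt(-5))) - 81965549/24424948 = (1/2 - 5 + 85*(-I*sqrt(5)/5)/2) - 81965549/24424948 = (1/2 - 5 - 17*I*sqrt(5)/2) - 81965549/24424948 = (-9/2 - 17*I*sqrt(5)/2) - 81965549/24424948 = -191877815/24424948 - 17*I*sqrt(5)/2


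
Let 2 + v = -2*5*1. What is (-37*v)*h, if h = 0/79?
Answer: 0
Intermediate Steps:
v = -12 (v = -2 - 2*5*1 = -2 - 10*1 = -2 - 10 = -12)
h = 0 (h = 0*(1/79) = 0)
(-37*v)*h = -37*(-12)*0 = 444*0 = 0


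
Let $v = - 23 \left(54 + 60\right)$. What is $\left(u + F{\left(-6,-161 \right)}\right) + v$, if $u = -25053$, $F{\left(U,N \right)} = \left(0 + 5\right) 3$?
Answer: $-27660$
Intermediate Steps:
$F{\left(U,N \right)} = 15$ ($F{\left(U,N \right)} = 5 \cdot 3 = 15$)
$v = -2622$ ($v = \left(-23\right) 114 = -2622$)
$\left(u + F{\left(-6,-161 \right)}\right) + v = \left(-25053 + 15\right) - 2622 = -25038 - 2622 = -27660$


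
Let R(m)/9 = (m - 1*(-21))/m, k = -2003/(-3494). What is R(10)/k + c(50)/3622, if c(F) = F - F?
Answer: 487413/10015 ≈ 48.668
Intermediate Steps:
k = 2003/3494 (k = -2003*(-1/3494) = 2003/3494 ≈ 0.57327)
c(F) = 0
R(m) = 9*(21 + m)/m (R(m) = 9*((m - 1*(-21))/m) = 9*((m + 21)/m) = 9*((21 + m)/m) = 9*(21 + m)/m)
R(10)/k + c(50)/3622 = (9 + 189/10)/(2003/3494) + 0/3622 = (9 + 189*(⅒))*(3494/2003) + 0*(1/3622) = (9 + 189/10)*(3494/2003) + 0 = (279/10)*(3494/2003) + 0 = 487413/10015 + 0 = 487413/10015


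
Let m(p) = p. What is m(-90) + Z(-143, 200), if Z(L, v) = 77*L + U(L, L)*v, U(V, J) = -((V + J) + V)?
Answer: 74699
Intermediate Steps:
U(V, J) = -J - 2*V (U(V, J) = -((J + V) + V) = -(J + 2*V) = -J - 2*V)
Z(L, v) = 77*L - 3*L*v (Z(L, v) = 77*L + (-L - 2*L)*v = 77*L + (-3*L)*v = 77*L - 3*L*v)
m(-90) + Z(-143, 200) = -90 - 143*(77 - 3*200) = -90 - 143*(77 - 600) = -90 - 143*(-523) = -90 + 74789 = 74699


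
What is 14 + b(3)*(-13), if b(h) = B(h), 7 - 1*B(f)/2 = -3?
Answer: -246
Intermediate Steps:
B(f) = 20 (B(f) = 14 - 2*(-3) = 14 + 6 = 20)
b(h) = 20
14 + b(3)*(-13) = 14 + 20*(-13) = 14 - 260 = -246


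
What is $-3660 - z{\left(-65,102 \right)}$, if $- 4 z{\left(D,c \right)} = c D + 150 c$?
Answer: $- \frac{2985}{2} \approx -1492.5$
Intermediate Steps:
$z{\left(D,c \right)} = - \frac{75 c}{2} - \frac{D c}{4}$ ($z{\left(D,c \right)} = - \frac{c D + 150 c}{4} = - \frac{D c + 150 c}{4} = - \frac{150 c + D c}{4} = - \frac{75 c}{2} - \frac{D c}{4}$)
$-3660 - z{\left(-65,102 \right)} = -3660 - \left(- \frac{1}{4}\right) 102 \left(150 - 65\right) = -3660 - \left(- \frac{1}{4}\right) 102 \cdot 85 = -3660 - - \frac{4335}{2} = -3660 + \frac{4335}{2} = - \frac{2985}{2}$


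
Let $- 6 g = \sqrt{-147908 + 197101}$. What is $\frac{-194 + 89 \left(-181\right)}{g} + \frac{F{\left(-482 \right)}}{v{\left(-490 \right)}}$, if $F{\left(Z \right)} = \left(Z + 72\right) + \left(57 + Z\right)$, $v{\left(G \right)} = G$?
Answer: $\frac{167}{98} + \frac{97818 \sqrt{49193}}{49193} \approx 442.73$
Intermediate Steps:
$g = - \frac{\sqrt{49193}}{6}$ ($g = - \frac{\sqrt{-147908 + 197101}}{6} = - \frac{\sqrt{49193}}{6} \approx -36.966$)
$F{\left(Z \right)} = 129 + 2 Z$ ($F{\left(Z \right)} = \left(72 + Z\right) + \left(57 + Z\right) = 129 + 2 Z$)
$\frac{-194 + 89 \left(-181\right)}{g} + \frac{F{\left(-482 \right)}}{v{\left(-490 \right)}} = \frac{-194 + 89 \left(-181\right)}{\left(- \frac{1}{6}\right) \sqrt{49193}} + \frac{129 + 2 \left(-482\right)}{-490} = \left(-194 - 16109\right) \left(- \frac{6 \sqrt{49193}}{49193}\right) + \left(129 - 964\right) \left(- \frac{1}{490}\right) = - 16303 \left(- \frac{6 \sqrt{49193}}{49193}\right) - - \frac{167}{98} = \frac{97818 \sqrt{49193}}{49193} + \frac{167}{98} = \frac{167}{98} + \frac{97818 \sqrt{49193}}{49193}$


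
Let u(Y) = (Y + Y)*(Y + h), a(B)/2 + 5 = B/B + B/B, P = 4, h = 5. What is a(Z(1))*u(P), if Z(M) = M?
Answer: -432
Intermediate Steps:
a(B) = -6 (a(B) = -10 + 2*(B/B + B/B) = -10 + 2*(1 + 1) = -10 + 2*2 = -10 + 4 = -6)
u(Y) = 2*Y*(5 + Y) (u(Y) = (Y + Y)*(Y + 5) = (2*Y)*(5 + Y) = 2*Y*(5 + Y))
a(Z(1))*u(P) = -12*4*(5 + 4) = -12*4*9 = -6*72 = -432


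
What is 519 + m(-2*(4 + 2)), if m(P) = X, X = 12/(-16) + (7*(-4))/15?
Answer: 30983/60 ≈ 516.38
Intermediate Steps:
X = -157/60 (X = 12*(-1/16) - 28*1/15 = -3/4 - 28/15 = -157/60 ≈ -2.6167)
m(P) = -157/60
519 + m(-2*(4 + 2)) = 519 - 157/60 = 30983/60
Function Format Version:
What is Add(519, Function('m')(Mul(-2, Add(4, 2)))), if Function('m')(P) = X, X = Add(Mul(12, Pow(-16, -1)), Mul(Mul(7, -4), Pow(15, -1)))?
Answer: Rational(30983, 60) ≈ 516.38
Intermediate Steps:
X = Rational(-157, 60) (X = Add(Mul(12, Rational(-1, 16)), Mul(-28, Rational(1, 15))) = Add(Rational(-3, 4), Rational(-28, 15)) = Rational(-157, 60) ≈ -2.6167)
Function('m')(P) = Rational(-157, 60)
Add(519, Function('m')(Mul(-2, Add(4, 2)))) = Add(519, Rational(-157, 60)) = Rational(30983, 60)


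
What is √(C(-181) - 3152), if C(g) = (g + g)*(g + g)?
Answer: 2*√31973 ≈ 357.62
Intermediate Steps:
C(g) = 4*g² (C(g) = (2*g)*(2*g) = 4*g²)
√(C(-181) - 3152) = √(4*(-181)² - 3152) = √(4*32761 - 3152) = √(131044 - 3152) = √127892 = 2*√31973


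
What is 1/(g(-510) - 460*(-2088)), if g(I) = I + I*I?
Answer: 1/1220070 ≈ 8.1962e-7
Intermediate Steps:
g(I) = I + I²
1/(g(-510) - 460*(-2088)) = 1/(-510*(1 - 510) - 460*(-2088)) = 1/(-510*(-509) + 960480) = 1/(259590 + 960480) = 1/1220070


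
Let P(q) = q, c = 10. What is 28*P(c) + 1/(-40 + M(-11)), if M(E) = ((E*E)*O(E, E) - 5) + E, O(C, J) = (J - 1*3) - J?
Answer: 117319/419 ≈ 280.00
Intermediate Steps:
O(C, J) = -3 (O(C, J) = (J - 3) - J = (-3 + J) - J = -3)
M(E) = -5 + E - 3*E**2 (M(E) = ((E*E)*(-3) - 5) + E = (E**2*(-3) - 5) + E = (-3*E**2 - 5) + E = (-5 - 3*E**2) + E = -5 + E - 3*E**2)
28*P(c) + 1/(-40 + M(-11)) = 28*10 + 1/(-40 + (-5 - 11 - 3*(-11)**2)) = 280 + 1/(-40 + (-5 - 11 - 3*121)) = 280 + 1/(-40 + (-5 - 11 - 363)) = 280 + 1/(-40 - 379) = 280 + 1/(-419) = 280 - 1/419 = 117319/419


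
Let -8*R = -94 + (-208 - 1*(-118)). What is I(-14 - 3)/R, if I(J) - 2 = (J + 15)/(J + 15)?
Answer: 3/23 ≈ 0.13043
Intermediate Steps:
R = 23 (R = -(-94 + (-208 - 1*(-118)))/8 = -(-94 + (-208 + 118))/8 = -(-94 - 90)/8 = -⅛*(-184) = 23)
I(J) = 3 (I(J) = 2 + (J + 15)/(J + 15) = 2 + (15 + J)/(15 + J) = 2 + 1 = 3)
I(-14 - 3)/R = 3/23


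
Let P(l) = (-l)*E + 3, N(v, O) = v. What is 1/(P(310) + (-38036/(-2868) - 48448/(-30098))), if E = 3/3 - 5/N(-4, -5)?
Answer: -21580266/14666555639 ≈ -0.0014714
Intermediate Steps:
E = 9/4 (E = 3/3 - 5/(-4) = 3*(⅓) - 5*(-¼) = 1 + 5/4 = 9/4 ≈ 2.2500)
P(l) = 3 - 9*l/4 (P(l) = -l*(9/4) + 3 = -9*l/4 + 3 = 3 - 9*l/4)
1/(P(310) + (-38036/(-2868) - 48448/(-30098))) = 1/((3 - 9/4*310) + (-38036/(-2868) - 48448/(-30098))) = 1/((3 - 1395/2) + (-38036*(-1/2868) - 48448*(-1/30098))) = 1/(-1389/2 + (9509/717 + 24224/15049)) = 1/(-1389/2 + 160469549/10790133) = 1/(-14666555639/21580266) = -21580266/14666555639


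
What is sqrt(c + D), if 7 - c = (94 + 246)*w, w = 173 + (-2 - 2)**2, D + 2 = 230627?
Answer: 2*sqrt(41593) ≈ 407.89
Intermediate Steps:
D = 230625 (D = -2 + 230627 = 230625)
w = 189 (w = 173 + (-4)**2 = 173 + 16 = 189)
c = -64253 (c = 7 - (94 + 246)*189 = 7 - 340*189 = 7 - 1*64260 = 7 - 64260 = -64253)
sqrt(c + D) = sqrt(-64253 + 230625) = sqrt(166372) = 2*sqrt(41593)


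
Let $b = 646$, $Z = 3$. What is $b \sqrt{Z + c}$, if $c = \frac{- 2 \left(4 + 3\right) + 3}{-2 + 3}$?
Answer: $1292 i \sqrt{2} \approx 1827.2 i$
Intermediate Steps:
$c = -11$ ($c = \frac{\left(-2\right) 7 + 3}{1} = \left(-14 + 3\right) 1 = \left(-11\right) 1 = -11$)
$b \sqrt{Z + c} = 646 \sqrt{3 - 11} = 646 \sqrt{-8} = 646 \cdot 2 i \sqrt{2} = 1292 i \sqrt{2}$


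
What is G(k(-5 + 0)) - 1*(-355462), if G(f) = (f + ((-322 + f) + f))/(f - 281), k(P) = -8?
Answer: 102728864/289 ≈ 3.5546e+5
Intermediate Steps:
G(f) = (-322 + 3*f)/(-281 + f) (G(f) = (f + (-322 + 2*f))/(-281 + f) = (-322 + 3*f)/(-281 + f))
G(k(-5 + 0)) - 1*(-355462) = (-322 + 3*(-8))/(-281 - 8) - 1*(-355462) = (-322 - 24)/(-289) + 355462 = -1/289*(-346) + 355462 = 346/289 + 355462 = 102728864/289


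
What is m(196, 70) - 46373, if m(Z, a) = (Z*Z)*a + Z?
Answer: 2642943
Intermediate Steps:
m(Z, a) = Z + a*Z² (m(Z, a) = Z²*a + Z = a*Z² + Z = Z + a*Z²)
m(196, 70) - 46373 = 196*(1 + 196*70) - 46373 = 196*(1 + 13720) - 46373 = 196*13721 - 46373 = 2689316 - 46373 = 2642943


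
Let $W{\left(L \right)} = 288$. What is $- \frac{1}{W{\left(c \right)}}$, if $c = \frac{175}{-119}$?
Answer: $- \frac{1}{288} \approx -0.0034722$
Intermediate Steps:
$c = - \frac{25}{17}$ ($c = 175 \left(- \frac{1}{119}\right) = - \frac{25}{17} \approx -1.4706$)
$- \frac{1}{W{\left(c \right)}} = - \frac{1}{288}$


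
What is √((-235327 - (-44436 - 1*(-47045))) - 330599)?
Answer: I*√568535 ≈ 754.01*I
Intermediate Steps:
√((-235327 - (-44436 - 1*(-47045))) - 330599) = √((-235327 - (-44436 + 47045)) - 330599) = √((-235327 - 1*2609) - 330599) = √((-235327 - 2609) - 330599) = √(-237936 - 330599) = √(-568535) = I*√568535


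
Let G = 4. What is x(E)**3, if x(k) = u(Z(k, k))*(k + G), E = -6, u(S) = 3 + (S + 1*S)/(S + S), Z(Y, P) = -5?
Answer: -512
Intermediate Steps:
u(S) = 4 (u(S) = 3 + (S + S)/((2*S)) = 3 + (2*S)*(1/(2*S)) = 3 + 1 = 4)
x(k) = 16 + 4*k (x(k) = 4*(k + 4) = 4*(4 + k) = 16 + 4*k)
x(E)**3 = (16 + 4*(-6))**3 = (16 - 24)**3 = (-8)**3 = -512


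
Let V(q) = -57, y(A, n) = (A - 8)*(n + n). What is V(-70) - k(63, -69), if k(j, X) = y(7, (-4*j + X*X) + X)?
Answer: 8823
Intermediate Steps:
y(A, n) = 2*n*(-8 + A) (y(A, n) = (-8 + A)*(2*n) = 2*n*(-8 + A))
k(j, X) = -2*X - 2*X² + 8*j (k(j, X) = 2*((-4*j + X*X) + X)*(-8 + 7) = 2*((-4*j + X²) + X)*(-1) = 2*((X² - 4*j) + X)*(-1) = 2*(X + X² - 4*j)*(-1) = -2*X - 2*X² + 8*j)
V(-70) - k(63, -69) = -57 - (-2*(-69) - 2*(-69)² + 8*63) = -57 - (138 - 2*4761 + 504) = -57 - (138 - 9522 + 504) = -57 - 1*(-8880) = -57 + 8880 = 8823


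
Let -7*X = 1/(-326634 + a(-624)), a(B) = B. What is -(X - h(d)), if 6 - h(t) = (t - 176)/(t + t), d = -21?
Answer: 214276/163629 ≈ 1.3095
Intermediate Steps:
h(t) = 6 - (-176 + t)/(2*t) (h(t) = 6 - (t - 176)/(t + t) = 6 - (-176 + t)/(2*t))
X = 1/2290806 (X = -1/(7*(-326634 - 624)) = -1/7/(-327258) = -1/7*(-1/327258) = 1/2290806 ≈ 4.3653e-7)
-(X - h(d)) = -(1/2290806 - (11/2 + 88/(-21))) = -(1/2290806 - (11/2 + 88*(-1/21))) = -(1/2290806 - (11/2 - 88/21)) = -(1/2290806 - 1*55/42) = -(1/2290806 - 55/42) = -1*(-214276/163629) = 214276/163629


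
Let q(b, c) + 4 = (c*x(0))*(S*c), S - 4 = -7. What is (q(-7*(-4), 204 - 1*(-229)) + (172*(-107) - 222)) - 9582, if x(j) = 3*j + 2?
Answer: -1153146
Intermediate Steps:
S = -3 (S = 4 - 7 = -3)
x(j) = 2 + 3*j
q(b, c) = -4 - 6*c² (q(b, c) = -4 + (c*(2 + 3*0))*(-3*c) = -4 + (c*(2 + 0))*(-3*c) = -4 + (c*2)*(-3*c) = -4 + (2*c)*(-3*c) = -4 - 6*c²)
(q(-7*(-4), 204 - 1*(-229)) + (172*(-107) - 222)) - 9582 = ((-4 - 6*(204 - 1*(-229))²) + (172*(-107) - 222)) - 9582 = ((-4 - 6*(204 + 229)²) + (-18404 - 222)) - 9582 = ((-4 - 6*433²) - 18626) - 9582 = ((-4 - 6*187489) - 18626) - 9582 = ((-4 - 1124934) - 18626) - 9582 = (-1124938 - 18626) - 9582 = -1143564 - 9582 = -1153146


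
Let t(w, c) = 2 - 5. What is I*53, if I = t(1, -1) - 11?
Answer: -742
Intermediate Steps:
t(w, c) = -3
I = -14 (I = -3 - 11 = -14)
I*53 = -14*53 = -742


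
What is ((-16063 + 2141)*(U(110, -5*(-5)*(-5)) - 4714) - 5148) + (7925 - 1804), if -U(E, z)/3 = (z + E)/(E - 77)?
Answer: 721713261/11 ≈ 6.5610e+7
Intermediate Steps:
U(E, z) = -3*(E + z)/(-77 + E) (U(E, z) = -3*(z + E)/(E - 77) = -3*(E + z)/(-77 + E))
((-16063 + 2141)*(U(110, -5*(-5)*(-5)) - 4714) - 5148) + (7925 - 1804) = ((-16063 + 2141)*(3*(-1*110 - (-5*(-5))*(-5))/(-77 + 110) - 4714) - 5148) + (7925 - 1804) = (-13922*(3*(-110 - 25*(-5))/33 - 4714) - 5148) + 6121 = (-13922*(3*(1/33)*(-110 - 1*(-125)) - 4714) - 5148) + 6121 = (-13922*(3*(1/33)*(-110 + 125) - 4714) - 5148) + 6121 = (-13922*(3*(1/33)*15 - 4714) - 5148) + 6121 = (-13922*(15/11 - 4714) - 5148) + 6121 = (-13922*(-51839/11) - 5148) + 6121 = (721702558/11 - 5148) + 6121 = 721645930/11 + 6121 = 721713261/11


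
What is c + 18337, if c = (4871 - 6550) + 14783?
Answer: 31441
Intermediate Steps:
c = 13104 (c = -1679 + 14783 = 13104)
c + 18337 = 13104 + 18337 = 31441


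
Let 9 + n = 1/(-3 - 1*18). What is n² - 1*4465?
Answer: -1932965/441 ≈ -4383.1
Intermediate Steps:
n = -190/21 (n = -9 + 1/(-3 - 1*18) = -9 + 1/(-3 - 18) = -9 + 1/(-21) = -9 - 1/21 = -190/21 ≈ -9.0476)
n² - 1*4465 = (-190/21)² - 1*4465 = 36100/441 - 4465 = -1932965/441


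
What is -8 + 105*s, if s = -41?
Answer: -4313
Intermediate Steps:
-8 + 105*s = -8 + 105*(-41) = -8 - 4305 = -4313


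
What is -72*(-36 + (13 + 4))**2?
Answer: -25992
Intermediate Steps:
-72*(-36 + (13 + 4))**2 = -72*(-36 + 17)**2 = -72*(-19)**2 = -72*361 = -25992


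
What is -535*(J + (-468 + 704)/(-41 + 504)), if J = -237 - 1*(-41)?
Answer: 48423920/463 ≈ 1.0459e+5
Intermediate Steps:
J = -196 (J = -237 + 41 = -196)
-535*(J + (-468 + 704)/(-41 + 504)) = -535*(-196 + (-468 + 704)/(-41 + 504)) = -535*(-196 + 236/463) = -535*(-90512/463) = 48423920/463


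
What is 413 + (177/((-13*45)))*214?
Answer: 67909/195 ≈ 348.25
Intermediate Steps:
413 + (177/((-13*45)))*214 = 413 + (177/(-585))*214 = 413 + (177*(-1/585))*214 = 413 - 59/195*214 = 413 - 12626/195 = 67909/195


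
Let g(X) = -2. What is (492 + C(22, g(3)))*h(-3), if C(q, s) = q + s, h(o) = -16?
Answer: -8192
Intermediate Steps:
(492 + C(22, g(3)))*h(-3) = (492 + (22 - 2))*(-16) = (492 + 20)*(-16) = 512*(-16) = -8192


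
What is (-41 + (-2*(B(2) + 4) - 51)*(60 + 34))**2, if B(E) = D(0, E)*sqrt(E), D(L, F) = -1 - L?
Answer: 31285257 - 2100712*sqrt(2) ≈ 2.8314e+7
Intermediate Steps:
B(E) = -sqrt(E) (B(E) = (-1 - 1*0)*sqrt(E) = (-1 + 0)*sqrt(E) = -sqrt(E))
(-41 + (-2*(B(2) + 4) - 51)*(60 + 34))**2 = (-41 + (-2*(-sqrt(2) + 4) - 51)*(60 + 34))**2 = (-41 + (-2*(4 - sqrt(2)) - 51)*94)**2 = (-41 + ((-8 + 2*sqrt(2)) - 51)*94)**2 = (-41 + (-59 + 2*sqrt(2))*94)**2 = (-41 + (-5546 + 188*sqrt(2)))**2 = (-5587 + 188*sqrt(2))**2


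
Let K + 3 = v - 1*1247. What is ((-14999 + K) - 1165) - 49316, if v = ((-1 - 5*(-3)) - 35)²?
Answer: -66289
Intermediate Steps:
v = 441 (v = ((-1 - 1*(-15)) - 35)² = ((-1 + 15) - 35)² = (14 - 35)² = (-21)² = 441)
K = -809 (K = -3 + (441 - 1*1247) = -3 + (441 - 1247) = -3 - 806 = -809)
((-14999 + K) - 1165) - 49316 = ((-14999 - 809) - 1165) - 49316 = (-15808 - 1165) - 49316 = -16973 - 49316 = -66289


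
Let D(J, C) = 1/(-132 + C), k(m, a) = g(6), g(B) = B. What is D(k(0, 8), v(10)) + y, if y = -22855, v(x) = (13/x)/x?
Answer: -301388985/13187 ≈ -22855.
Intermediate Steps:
k(m, a) = 6
v(x) = 13/x**2
D(k(0, 8), v(10)) + y = 1/(-132 + 13/10**2) - 22855 = 1/(-132 + 13*(1/100)) - 22855 = 1/(-132 + 13/100) - 22855 = 1/(-13187/100) - 22855 = -100/13187 - 22855 = -301388985/13187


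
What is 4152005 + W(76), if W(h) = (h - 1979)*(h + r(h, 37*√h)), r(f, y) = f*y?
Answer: 4007377 - 10702472*√19 ≈ -4.2644e+7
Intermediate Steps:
W(h) = (-1979 + h)*(h + 37*h^(3/2)) (W(h) = (h - 1979)*(h + h*(37*√h)) = (-1979 + h)*(h + 37*h^(3/2)))
4152005 + W(76) = 4152005 + (76² - 11129896*√19 - 1979*76 + 37*76^(5/2)) = 4152005 + (5776 - 11129896*√19 - 150404 + 37*(11552*√19)) = 4152005 + (5776 - 11129896*√19 - 150404 + 427424*√19) = 4152005 + (-144628 - 10702472*√19) = 4007377 - 10702472*√19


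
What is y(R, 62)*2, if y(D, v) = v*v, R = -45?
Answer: 7688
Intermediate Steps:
y(D, v) = v²
y(R, 62)*2 = 62²*2 = 3844*2 = 7688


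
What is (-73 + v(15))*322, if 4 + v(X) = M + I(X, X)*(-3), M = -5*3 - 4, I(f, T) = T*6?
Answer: -117852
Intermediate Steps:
I(f, T) = 6*T
M = -19 (M = -15 - 4 = -19)
v(X) = -23 - 18*X (v(X) = -4 + (-19 + (6*X)*(-3)) = -4 + (-19 - 18*X) = -23 - 18*X)
(-73 + v(15))*322 = (-73 + (-23 - 18*15))*322 = (-73 + (-23 - 270))*322 = (-73 - 293)*322 = -366*322 = -117852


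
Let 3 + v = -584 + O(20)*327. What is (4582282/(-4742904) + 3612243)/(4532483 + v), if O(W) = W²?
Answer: 8566258595695/11057359754592 ≈ 0.77471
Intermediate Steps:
v = 130213 (v = -3 + (-584 + 20²*327) = -3 + (-584 + 400*327) = -3 + (-584 + 130800) = -3 + 130216 = 130213)
(4582282/(-4742904) + 3612243)/(4532483 + v) = (4582282/(-4742904) + 3612243)/(4532483 + 130213) = (4582282*(-1/4742904) + 3612243)/4662696 = (-2291141/2371452 + 3612243)*(1/4662696) = (8566258595695/2371452)*(1/4662696) = 8566258595695/11057359754592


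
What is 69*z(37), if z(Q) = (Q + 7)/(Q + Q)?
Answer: 1518/37 ≈ 41.027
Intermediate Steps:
z(Q) = (7 + Q)/(2*Q) (z(Q) = (7 + Q)/((2*Q)) = (7 + Q)*(1/(2*Q)) = (7 + Q)/(2*Q))
69*z(37) = 69*((½)*(7 + 37)/37) = 69*((½)*(1/37)*44) = 69*(22/37) = 1518/37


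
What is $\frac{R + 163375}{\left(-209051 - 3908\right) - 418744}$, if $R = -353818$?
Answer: $\frac{190443}{631703} \approx 0.30148$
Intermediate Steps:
$\frac{R + 163375}{\left(-209051 - 3908\right) - 418744} = \frac{-353818 + 163375}{\left(-209051 - 3908\right) - 418744} = - \frac{190443}{-212959 - 418744} = - \frac{190443}{-631703} = \left(-190443\right) \left(- \frac{1}{631703}\right) = \frac{190443}{631703}$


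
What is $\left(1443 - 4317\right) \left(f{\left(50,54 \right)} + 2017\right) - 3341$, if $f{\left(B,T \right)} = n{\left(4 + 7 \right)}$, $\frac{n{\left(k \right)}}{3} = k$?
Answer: $-5895041$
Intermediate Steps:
$n{\left(k \right)} = 3 k$
$f{\left(B,T \right)} = 33$ ($f{\left(B,T \right)} = 3 \left(4 + 7\right) = 3 \cdot 11 = 33$)
$\left(1443 - 4317\right) \left(f{\left(50,54 \right)} + 2017\right) - 3341 = \left(1443 - 4317\right) \left(33 + 2017\right) - 3341 = \left(-2874\right) 2050 - 3341 = -5891700 - 3341 = -5895041$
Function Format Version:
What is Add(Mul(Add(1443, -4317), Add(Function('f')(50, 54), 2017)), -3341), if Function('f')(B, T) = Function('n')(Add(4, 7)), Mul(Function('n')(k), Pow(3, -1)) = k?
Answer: -5895041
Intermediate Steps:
Function('n')(k) = Mul(3, k)
Function('f')(B, T) = 33 (Function('f')(B, T) = Mul(3, Add(4, 7)) = Mul(3, 11) = 33)
Add(Mul(Add(1443, -4317), Add(Function('f')(50, 54), 2017)), -3341) = Add(Mul(Add(1443, -4317), Add(33, 2017)), -3341) = Add(Mul(-2874, 2050), -3341) = Add(-5891700, -3341) = -5895041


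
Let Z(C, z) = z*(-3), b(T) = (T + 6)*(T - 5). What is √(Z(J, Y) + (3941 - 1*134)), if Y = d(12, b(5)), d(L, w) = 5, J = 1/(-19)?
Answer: 4*√237 ≈ 61.579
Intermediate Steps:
J = -1/19 ≈ -0.052632
b(T) = (-5 + T)*(6 + T) (b(T) = (6 + T)*(-5 + T) = (-5 + T)*(6 + T))
Y = 5
Z(C, z) = -3*z
√(Z(J, Y) + (3941 - 1*134)) = √(-3*5 + (3941 - 1*134)) = √(-15 + (3941 - 134)) = √(-15 + 3807) = √3792 = 4*√237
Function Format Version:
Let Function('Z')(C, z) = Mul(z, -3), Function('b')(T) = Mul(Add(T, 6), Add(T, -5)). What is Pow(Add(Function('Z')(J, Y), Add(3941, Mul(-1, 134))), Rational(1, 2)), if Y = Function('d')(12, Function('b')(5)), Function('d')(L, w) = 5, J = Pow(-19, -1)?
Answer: Mul(4, Pow(237, Rational(1, 2))) ≈ 61.579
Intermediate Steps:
J = Rational(-1, 19) ≈ -0.052632
Function('b')(T) = Mul(Add(-5, T), Add(6, T)) (Function('b')(T) = Mul(Add(6, T), Add(-5, T)) = Mul(Add(-5, T), Add(6, T)))
Y = 5
Function('Z')(C, z) = Mul(-3, z)
Pow(Add(Function('Z')(J, Y), Add(3941, Mul(-1, 134))), Rational(1, 2)) = Pow(Add(Mul(-3, 5), Add(3941, Mul(-1, 134))), Rational(1, 2)) = Pow(Add(-15, Add(3941, -134)), Rational(1, 2)) = Pow(Add(-15, 3807), Rational(1, 2)) = Pow(3792, Rational(1, 2)) = Mul(4, Pow(237, Rational(1, 2)))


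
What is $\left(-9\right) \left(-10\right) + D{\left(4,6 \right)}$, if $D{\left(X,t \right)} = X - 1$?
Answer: $93$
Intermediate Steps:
$D{\left(X,t \right)} = -1 + X$
$\left(-9\right) \left(-10\right) + D{\left(4,6 \right)} = \left(-9\right) \left(-10\right) + \left(-1 + 4\right) = 90 + 3 = 93$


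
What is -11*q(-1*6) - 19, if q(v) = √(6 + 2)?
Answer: -19 - 22*√2 ≈ -50.113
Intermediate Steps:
q(v) = 2*√2 (q(v) = √8 = 2*√2)
-11*q(-1*6) - 19 = -22*√2 - 19 = -19 - 22*√2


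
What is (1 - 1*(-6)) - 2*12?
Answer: -17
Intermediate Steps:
(1 - 1*(-6)) - 2*12 = (1 + 6) - 24 = 7 - 24 = -17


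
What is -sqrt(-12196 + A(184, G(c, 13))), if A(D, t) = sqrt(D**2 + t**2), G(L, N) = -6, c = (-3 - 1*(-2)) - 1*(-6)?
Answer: -I*sqrt(12196 - 2*sqrt(8473)) ≈ -109.6*I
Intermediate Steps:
c = 5 (c = (-3 + 2) + 6 = -1 + 6 = 5)
-sqrt(-12196 + A(184, G(c, 13))) = -sqrt(-12196 + sqrt(184**2 + (-6)**2)) = -sqrt(-12196 + sqrt(33856 + 36)) = -sqrt(-12196 + sqrt(33892)) = -sqrt(-12196 + 2*sqrt(8473))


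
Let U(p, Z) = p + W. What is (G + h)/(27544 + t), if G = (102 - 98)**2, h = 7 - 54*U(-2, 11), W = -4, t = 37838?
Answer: 347/65382 ≈ 0.0053073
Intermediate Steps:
U(p, Z) = -4 + p (U(p, Z) = p - 4 = -4 + p)
h = 331 (h = 7 - 54*(-4 - 2) = 7 - 54*(-6) = 7 + 324 = 331)
G = 16 (G = 4**2 = 16)
(G + h)/(27544 + t) = (16 + 331)/(27544 + 37838) = 347/65382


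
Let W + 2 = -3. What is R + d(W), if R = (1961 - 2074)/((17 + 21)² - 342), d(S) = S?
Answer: -5623/1102 ≈ -5.1025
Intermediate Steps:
W = -5 (W = -2 - 3 = -5)
R = -113/1102 (R = -113/(38² - 342) = -113/(1444 - 342) = -113/1102 ≈ -0.10254)
R + d(W) = -113/1102 - 5 = -5623/1102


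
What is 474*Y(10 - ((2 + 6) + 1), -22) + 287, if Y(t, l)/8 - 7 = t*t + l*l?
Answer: 1865951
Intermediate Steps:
Y(t, l) = 56 + 8*l² + 8*t² (Y(t, l) = 56 + 8*(t*t + l*l) = 56 + 8*(t² + l²) = 56 + 8*(l² + t²) = 56 + (8*l² + 8*t²) = 56 + 8*l² + 8*t²)
474*Y(10 - ((2 + 6) + 1), -22) + 287 = 474*(56 + 8*(-22)² + 8*(10 - ((2 + 6) + 1))²) + 287 = 474*(56 + 8*484 + 8*(10 - (8 + 1))²) + 287 = 474*(56 + 3872 + 8*(10 - 1*9)²) + 287 = 474*(56 + 3872 + 8*(10 - 9)²) + 287 = 474*(56 + 3872 + 8*1²) + 287 = 474*(56 + 3872 + 8*1) + 287 = 474*(56 + 3872 + 8) + 287 = 474*3936 + 287 = 1865664 + 287 = 1865951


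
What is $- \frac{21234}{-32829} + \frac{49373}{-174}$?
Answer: $- \frac{539057167}{1904082} \approx -283.11$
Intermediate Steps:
$- \frac{21234}{-32829} + \frac{49373}{-174} = \left(-21234\right) \left(- \frac{1}{32829}\right) + 49373 \left(- \frac{1}{174}\right) = \frac{7078}{10943} - \frac{49373}{174} = - \frac{539057167}{1904082}$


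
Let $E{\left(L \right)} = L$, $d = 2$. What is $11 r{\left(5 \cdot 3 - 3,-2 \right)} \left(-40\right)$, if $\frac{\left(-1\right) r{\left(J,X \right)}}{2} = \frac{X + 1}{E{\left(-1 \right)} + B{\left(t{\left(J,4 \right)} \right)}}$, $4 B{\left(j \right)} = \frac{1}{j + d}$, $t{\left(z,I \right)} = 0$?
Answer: $\frac{7040}{7} \approx 1005.7$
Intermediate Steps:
$B{\left(j \right)} = \frac{1}{4 \left(2 + j\right)}$ ($B{\left(j \right)} = \frac{1}{4 \left(j + 2\right)} = \frac{1}{4 \left(2 + j\right)}$)
$r{\left(J,X \right)} = \frac{16}{7} + \frac{16 X}{7}$ ($r{\left(J,X \right)} = - 2 \frac{X + 1}{-1 + \frac{1}{4 \left(2 + 0\right)}} = - 2 \frac{1 + X}{-1 + \frac{1}{4 \cdot 2}} = - 2 \frac{1 + X}{-1 + \frac{1}{4} \cdot \frac{1}{2}} = - 2 \frac{1 + X}{-1 + \frac{1}{8}} = - 2 \frac{1 + X}{- \frac{7}{8}} = - 2 \left(1 + X\right) \left(- \frac{8}{7}\right) = - 2 \left(- \frac{8}{7} - \frac{8 X}{7}\right) = \frac{16}{7} + \frac{16 X}{7}$)
$11 r{\left(5 \cdot 3 - 3,-2 \right)} \left(-40\right) = 11 \left(\frac{16}{7} + \frac{16}{7} \left(-2\right)\right) \left(-40\right) = 11 \left(\frac{16}{7} - \frac{32}{7}\right) \left(-40\right) = 11 \left(- \frac{16}{7}\right) \left(-40\right) = \left(- \frac{176}{7}\right) \left(-40\right) = \frac{7040}{7}$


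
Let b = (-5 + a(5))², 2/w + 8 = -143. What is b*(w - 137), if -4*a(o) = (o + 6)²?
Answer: -411318009/2416 ≈ -1.7025e+5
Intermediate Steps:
a(o) = -(6 + o)²/4 (a(o) = -(o + 6)²/4 = -(6 + o)²/4)
w = -2/151 (w = 2/(-8 - 143) = 2/(-151) = 2*(-1/151) = -2/151 ≈ -0.013245)
b = 19881/16 (b = (-5 - (6 + 5)²/4)² = (-5 - ¼*11²)² = (-5 - ¼*121)² = (-5 - 121/4)² = (-141/4)² = 19881/16 ≈ 1242.6)
b*(w - 137) = 19881*(-2/151 - 137)/16 = (19881/16)*(-20689/151) = -411318009/2416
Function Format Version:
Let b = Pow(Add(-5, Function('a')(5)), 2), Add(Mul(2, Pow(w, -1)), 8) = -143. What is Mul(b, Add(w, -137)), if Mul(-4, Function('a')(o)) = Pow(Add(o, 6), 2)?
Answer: Rational(-411318009, 2416) ≈ -1.7025e+5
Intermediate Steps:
Function('a')(o) = Mul(Rational(-1, 4), Pow(Add(6, o), 2)) (Function('a')(o) = Mul(Rational(-1, 4), Pow(Add(o, 6), 2)) = Mul(Rational(-1, 4), Pow(Add(6, o), 2)))
w = Rational(-2, 151) (w = Mul(2, Pow(Add(-8, -143), -1)) = Mul(2, Pow(-151, -1)) = Mul(2, Rational(-1, 151)) = Rational(-2, 151) ≈ -0.013245)
b = Rational(19881, 16) (b = Pow(Add(-5, Mul(Rational(-1, 4), Pow(Add(6, 5), 2))), 2) = Pow(Add(-5, Mul(Rational(-1, 4), Pow(11, 2))), 2) = Pow(Add(-5, Mul(Rational(-1, 4), 121)), 2) = Pow(Add(-5, Rational(-121, 4)), 2) = Pow(Rational(-141, 4), 2) = Rational(19881, 16) ≈ 1242.6)
Mul(b, Add(w, -137)) = Mul(Rational(19881, 16), Add(Rational(-2, 151), -137)) = Mul(Rational(19881, 16), Rational(-20689, 151)) = Rational(-411318009, 2416)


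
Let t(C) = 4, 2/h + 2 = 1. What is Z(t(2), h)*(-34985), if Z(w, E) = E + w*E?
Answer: 349850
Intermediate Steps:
h = -2 (h = 2/(-2 + 1) = 2/(-1) = 2*(-1) = -2)
Z(w, E) = E + E*w
Z(t(2), h)*(-34985) = -2*(1 + 4)*(-34985) = -2*5*(-34985) = -10*(-34985) = 349850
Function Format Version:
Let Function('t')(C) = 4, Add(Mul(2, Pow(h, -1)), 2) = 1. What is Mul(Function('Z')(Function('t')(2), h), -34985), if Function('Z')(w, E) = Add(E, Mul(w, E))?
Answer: 349850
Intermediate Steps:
h = -2 (h = Mul(2, Pow(Add(-2, 1), -1)) = Mul(2, Pow(-1, -1)) = Mul(2, -1) = -2)
Function('Z')(w, E) = Add(E, Mul(E, w))
Mul(Function('Z')(Function('t')(2), h), -34985) = Mul(Mul(-2, Add(1, 4)), -34985) = Mul(Mul(-2, 5), -34985) = Mul(-10, -34985) = 349850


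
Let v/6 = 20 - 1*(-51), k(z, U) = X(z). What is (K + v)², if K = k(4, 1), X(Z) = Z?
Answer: 184900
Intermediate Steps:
k(z, U) = z
v = 426 (v = 6*(20 - 1*(-51)) = 6*(20 + 51) = 6*71 = 426)
K = 4
(K + v)² = (4 + 426)² = 430² = 184900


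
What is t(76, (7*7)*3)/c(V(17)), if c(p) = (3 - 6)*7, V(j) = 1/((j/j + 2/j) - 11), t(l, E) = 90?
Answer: -30/7 ≈ -4.2857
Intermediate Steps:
V(j) = 1/(-10 + 2/j) (V(j) = 1/((1 + 2/j) - 11) = 1/(-10 + 2/j))
c(p) = -21 (c(p) = -3*7 = -21)
t(76, (7*7)*3)/c(V(17)) = 90/(-21) = 90*(-1/21) = -30/7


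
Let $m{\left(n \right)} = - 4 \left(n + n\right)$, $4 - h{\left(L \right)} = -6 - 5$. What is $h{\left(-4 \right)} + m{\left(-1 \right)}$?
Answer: $23$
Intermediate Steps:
$h{\left(L \right)} = 15$ ($h{\left(L \right)} = 4 - \left(-6 - 5\right) = 4 - -11 = 4 + 11 = 15$)
$m{\left(n \right)} = - 8 n$ ($m{\left(n \right)} = - 4 \cdot 2 n = - 8 n$)
$h{\left(-4 \right)} + m{\left(-1 \right)} = 15 - -8 = 15 + 8 = 23$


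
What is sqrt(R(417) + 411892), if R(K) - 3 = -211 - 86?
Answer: sqrt(411598) ≈ 641.56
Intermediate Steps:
R(K) = -294 (R(K) = 3 + (-211 - 86) = 3 - 297 = -294)
sqrt(R(417) + 411892) = sqrt(-294 + 411892) = sqrt(411598)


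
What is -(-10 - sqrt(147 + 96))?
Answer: 10 + 9*sqrt(3) ≈ 25.588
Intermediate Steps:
-(-10 - sqrt(147 + 96)) = -(-10 - sqrt(243)) = -(-10 - 9*sqrt(3)) = 10 + 9*sqrt(3)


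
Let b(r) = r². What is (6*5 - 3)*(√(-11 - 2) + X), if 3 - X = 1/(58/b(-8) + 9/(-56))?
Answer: 7479/167 + 27*I*√13 ≈ 44.784 + 97.35*I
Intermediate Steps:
X = 277/167 (X = 3 - 1/(58/((-8)²) + 9/(-56)) = 3 - 1/(58/64 + 9*(-1/56)) = 3 - 1/(58*(1/64) - 9/56) = 3 - 1/(29/32 - 9/56) = 3 - 1/167/224 = 3 - 1*224/167 = 3 - 224/167 = 277/167 ≈ 1.6587)
(6*5 - 3)*(√(-11 - 2) + X) = (6*5 - 3)*(√(-11 - 2) + 277/167) = (30 - 3)*(√(-13) + 277/167) = 27*(I*√13 + 277/167) = 27*(277/167 + I*√13) = 7479/167 + 27*I*√13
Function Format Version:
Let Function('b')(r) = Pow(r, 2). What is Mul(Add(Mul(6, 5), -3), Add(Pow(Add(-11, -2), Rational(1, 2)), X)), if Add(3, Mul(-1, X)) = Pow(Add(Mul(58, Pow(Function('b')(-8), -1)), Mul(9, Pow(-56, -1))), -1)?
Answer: Add(Rational(7479, 167), Mul(27, I, Pow(13, Rational(1, 2)))) ≈ Add(44.784, Mul(97.350, I))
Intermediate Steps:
X = Rational(277, 167) (X = Add(3, Mul(-1, Pow(Add(Mul(58, Pow(Pow(-8, 2), -1)), Mul(9, Pow(-56, -1))), -1))) = Add(3, Mul(-1, Pow(Add(Mul(58, Pow(64, -1)), Mul(9, Rational(-1, 56))), -1))) = Add(3, Mul(-1, Pow(Add(Mul(58, Rational(1, 64)), Rational(-9, 56)), -1))) = Add(3, Mul(-1, Pow(Add(Rational(29, 32), Rational(-9, 56)), -1))) = Add(3, Mul(-1, Pow(Rational(167, 224), -1))) = Add(3, Mul(-1, Rational(224, 167))) = Add(3, Rational(-224, 167)) = Rational(277, 167) ≈ 1.6587)
Mul(Add(Mul(6, 5), -3), Add(Pow(Add(-11, -2), Rational(1, 2)), X)) = Mul(Add(Mul(6, 5), -3), Add(Pow(Add(-11, -2), Rational(1, 2)), Rational(277, 167))) = Mul(Add(30, -3), Add(Pow(-13, Rational(1, 2)), Rational(277, 167))) = Mul(27, Add(Mul(I, Pow(13, Rational(1, 2))), Rational(277, 167))) = Mul(27, Add(Rational(277, 167), Mul(I, Pow(13, Rational(1, 2))))) = Add(Rational(7479, 167), Mul(27, I, Pow(13, Rational(1, 2))))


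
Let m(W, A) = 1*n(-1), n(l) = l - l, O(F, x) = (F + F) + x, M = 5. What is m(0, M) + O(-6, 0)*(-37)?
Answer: 444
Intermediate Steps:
O(F, x) = x + 2*F (O(F, x) = 2*F + x = x + 2*F)
n(l) = 0
m(W, A) = 0 (m(W, A) = 1*0 = 0)
m(0, M) + O(-6, 0)*(-37) = 0 + (0 + 2*(-6))*(-37) = 0 + (0 - 12)*(-37) = 0 - 12*(-37) = 0 + 444 = 444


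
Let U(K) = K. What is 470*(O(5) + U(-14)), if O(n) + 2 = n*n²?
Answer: 51230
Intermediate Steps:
O(n) = -2 + n³ (O(n) = -2 + n*n² = -2 + n³)
470*(O(5) + U(-14)) = 470*((-2 + 5³) - 14) = 470*((-2 + 125) - 14) = 470*(123 - 14) = 470*109 = 51230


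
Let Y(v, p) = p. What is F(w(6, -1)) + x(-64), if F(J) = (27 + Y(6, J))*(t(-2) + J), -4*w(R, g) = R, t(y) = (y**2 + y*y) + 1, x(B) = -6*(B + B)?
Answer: 3837/4 ≈ 959.25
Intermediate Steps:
x(B) = -12*B
t(y) = 1 + 2*y**2 (t(y) = (y**2 + y**2) + 1 = 2*y**2 + 1 = 1 + 2*y**2)
w(R, g) = -R/4
F(J) = (9 + J)*(27 + J) (F(J) = (27 + J)*((1 + 2*(-2)**2) + J) = (27 + J)*((1 + 2*4) + J) = (27 + J)*((1 + 8) + J) = (27 + J)*(9 + J) = (9 + J)*(27 + J))
F(w(6, -1)) + x(-64) = (243 + (-1/4*6)**2 + 36*(-1/4*6)) - 12*(-64) = (243 + (-3/2)**2 + 36*(-3/2)) + 768 = (243 + 9/4 - 54) + 768 = 765/4 + 768 = 3837/4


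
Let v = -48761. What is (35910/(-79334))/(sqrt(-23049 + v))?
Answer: 3591*I*sqrt(71810)/569697454 ≈ 0.0016891*I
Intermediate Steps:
(35910/(-79334))/(sqrt(-23049 + v)) = (35910/(-79334))/(sqrt(-23049 - 48761)) = (35910*(-1/79334))/(sqrt(-71810)) = -17955*(-I*sqrt(71810)/71810)/39667 = -(-3591)*I*sqrt(71810)/569697454 = 3591*I*sqrt(71810)/569697454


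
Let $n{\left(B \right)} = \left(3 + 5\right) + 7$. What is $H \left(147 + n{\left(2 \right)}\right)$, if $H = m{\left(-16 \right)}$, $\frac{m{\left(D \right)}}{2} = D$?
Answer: $-5184$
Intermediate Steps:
$m{\left(D \right)} = 2 D$
$n{\left(B \right)} = 15$ ($n{\left(B \right)} = 8 + 7 = 15$)
$H = -32$ ($H = 2 \left(-16\right) = -32$)
$H \left(147 + n{\left(2 \right)}\right) = - 32 \left(147 + 15\right) = \left(-32\right) 162 = -5184$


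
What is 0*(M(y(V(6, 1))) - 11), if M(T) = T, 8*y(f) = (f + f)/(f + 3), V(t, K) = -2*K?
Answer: 0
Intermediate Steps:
y(f) = f/(4*(3 + f)) (y(f) = ((f + f)/(f + 3))/8 = ((2*f)/(3 + f))/8 = (2*f/(3 + f))/8 = f/(4*(3 + f)))
0*(M(y(V(6, 1))) - 11) = 0*((-2*1)/(4*(3 - 2*1)) - 11) = 0*((¼)*(-2)/(3 - 2) - 11) = 0*((¼)*(-2)/1 - 11) = 0*((¼)*(-2)*1 - 11) = 0*(-½ - 11) = 0*(-23/2) = 0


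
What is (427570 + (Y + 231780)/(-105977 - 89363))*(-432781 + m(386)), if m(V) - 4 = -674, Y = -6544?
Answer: -9050597595966091/48835 ≈ -1.8533e+11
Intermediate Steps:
m(V) = -670 (m(V) = 4 - 674 = -670)
(427570 + (Y + 231780)/(-105977 - 89363))*(-432781 + m(386)) = (427570 + (-6544 + 231780)/(-105977 - 89363))*(-432781 - 670) = (427570 + 225236/(-195340))*(-433451) = (427570 + 225236*(-1/195340))*(-433451) = (427570 - 56309/48835)*(-433451) = (20880324641/48835)*(-433451) = -9050597595966091/48835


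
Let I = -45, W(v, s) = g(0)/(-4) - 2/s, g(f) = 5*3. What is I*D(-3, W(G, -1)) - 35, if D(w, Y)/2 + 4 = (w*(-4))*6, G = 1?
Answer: -6155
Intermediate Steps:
g(f) = 15
W(v, s) = -15/4 - 2/s (W(v, s) = 15/(-4) - 2/s = 15*(-¼) - 2/s = -15/4 - 2/s)
D(w, Y) = -8 - 48*w (D(w, Y) = -8 + 2*((w*(-4))*6) = -8 + 2*(-4*w*6) = -8 + 2*(-24*w) = -8 - 48*w)
I*D(-3, W(G, -1)) - 35 = -45*(-8 - 48*(-3)) - 35 = -45*(-8 + 144) - 35 = -45*136 - 35 = -6120 - 35 = -6155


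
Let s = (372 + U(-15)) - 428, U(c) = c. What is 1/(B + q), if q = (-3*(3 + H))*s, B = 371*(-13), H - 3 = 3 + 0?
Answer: -1/2906 ≈ -0.00034412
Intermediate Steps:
H = 6 (H = 3 + (3 + 0) = 3 + 3 = 6)
s = -71 (s = (372 - 15) - 428 = 357 - 428 = -71)
B = -4823
q = 1917 (q = -3*(3 + 6)*(-71) = -3*9*(-71) = -27*(-71) = 1917)
1/(B + q) = 1/(-4823 + 1917) = 1/(-2906) = -1/2906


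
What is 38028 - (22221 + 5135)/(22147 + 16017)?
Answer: 51831187/1363 ≈ 38027.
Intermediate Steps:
38028 - (22221 + 5135)/(22147 + 16017) = 38028 - 27356/38164 = 38028 - 1*977/1363 = 38028 - 977/1363 = 51831187/1363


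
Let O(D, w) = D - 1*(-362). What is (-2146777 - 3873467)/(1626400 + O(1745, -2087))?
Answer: -6020244/1628507 ≈ -3.6968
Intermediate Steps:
O(D, w) = 362 + D (O(D, w) = D + 362 = 362 + D)
(-2146777 - 3873467)/(1626400 + O(1745, -2087)) = (-2146777 - 3873467)/(1626400 + (362 + 1745)) = -6020244/(1626400 + 2107) = -6020244/1628507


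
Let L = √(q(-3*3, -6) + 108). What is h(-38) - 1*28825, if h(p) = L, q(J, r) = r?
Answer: -28825 + √102 ≈ -28815.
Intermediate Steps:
L = √102 (L = √(-6 + 108) = √102 ≈ 10.100)
h(p) = √102
h(-38) - 1*28825 = √102 - 1*28825 = √102 - 28825 = -28825 + √102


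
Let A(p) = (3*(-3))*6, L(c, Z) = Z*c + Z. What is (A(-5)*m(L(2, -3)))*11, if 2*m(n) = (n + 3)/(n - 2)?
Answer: -162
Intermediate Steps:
L(c, Z) = Z + Z*c
m(n) = (3 + n)/(2*(-2 + n)) (m(n) = ((n + 3)/(n - 2))/2 = ((3 + n)/(-2 + n))/2 = (3 + n)/(2*(-2 + n)))
A(p) = -54 (A(p) = -9*6 = -54)
(A(-5)*m(L(2, -3)))*11 = -27*(3 - 3*(1 + 2))/(-2 - 3*(1 + 2))*11 = -27*(3 - 3*3)/(-2 - 3*3)*11 = -27*(3 - 9)/(-2 - 9)*11 = -27*(-6)/(-11)*11 = -27*(-1)*(-6)/11*11 = -54*3/11*11 = -162/11*11 = -162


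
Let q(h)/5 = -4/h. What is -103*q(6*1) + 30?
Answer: 1120/3 ≈ 373.33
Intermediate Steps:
q(h) = -20/h (q(h) = 5*(-4/h) = -20/h)
-103*q(6*1) + 30 = -(-2060)/(6*1) + 30 = -(-2060)/6 + 30 = -103*(-10/3) + 30 = 1030/3 + 30 = 1120/3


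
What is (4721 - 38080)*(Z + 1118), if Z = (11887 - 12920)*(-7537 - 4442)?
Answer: -412831802575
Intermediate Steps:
Z = 12374307 (Z = -1033*(-11979) = 12374307)
(4721 - 38080)*(Z + 1118) = (4721 - 38080)*(12374307 + 1118) = -33359*12375425 = -412831802575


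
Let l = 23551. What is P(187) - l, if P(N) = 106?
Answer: -23445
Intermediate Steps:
P(187) - l = 106 - 1*23551 = 106 - 23551 = -23445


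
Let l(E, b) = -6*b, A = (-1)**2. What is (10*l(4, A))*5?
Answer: -300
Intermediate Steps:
A = 1
(10*l(4, A))*5 = (10*(-6*1))*5 = (10*(-6))*5 = -60*5 = -300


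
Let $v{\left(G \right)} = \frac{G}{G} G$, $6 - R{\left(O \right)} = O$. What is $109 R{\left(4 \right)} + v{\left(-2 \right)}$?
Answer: $216$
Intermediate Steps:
$R{\left(O \right)} = 6 - O$
$v{\left(G \right)} = G$ ($v{\left(G \right)} = 1 G = G$)
$109 R{\left(4 \right)} + v{\left(-2 \right)} = 109 \left(6 - 4\right) - 2 = 109 \cdot 2 - 2 = 218 - 2 = 216$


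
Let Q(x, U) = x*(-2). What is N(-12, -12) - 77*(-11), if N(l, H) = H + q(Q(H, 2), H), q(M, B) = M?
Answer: 859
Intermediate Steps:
Q(x, U) = -2*x
N(l, H) = -H (N(l, H) = H - 2*H = -H)
N(-12, -12) - 77*(-11) = -1*(-12) - 77*(-11) = 12 + 847 = 859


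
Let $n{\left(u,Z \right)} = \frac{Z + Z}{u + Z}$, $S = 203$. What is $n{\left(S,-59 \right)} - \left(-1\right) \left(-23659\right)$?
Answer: $- \frac{1703507}{72} \approx -23660.0$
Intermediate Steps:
$n{\left(u,Z \right)} = \frac{2 Z}{Z + u}$
$n{\left(S,-59 \right)} - \left(-1\right) \left(-23659\right) = 2 \left(-59\right) \frac{1}{-59 + 203} - \left(-1\right) \left(-23659\right) = 2 \left(-59\right) \frac{1}{144} - 23659 = - \frac{59}{72} - 23659 = - \frac{1703507}{72}$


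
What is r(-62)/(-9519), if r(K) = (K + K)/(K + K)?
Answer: -1/9519 ≈ -0.00010505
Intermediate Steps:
r(K) = 1 (r(K) = (2*K)/((2*K)) = (2*K)*(1/(2*K)) = 1)
r(-62)/(-9519) = 1/(-9519) = 1*(-1/9519) = -1/9519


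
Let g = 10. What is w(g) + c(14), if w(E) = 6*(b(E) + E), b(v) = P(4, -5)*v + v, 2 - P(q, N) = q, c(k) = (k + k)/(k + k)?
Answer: 1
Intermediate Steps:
c(k) = 1 (c(k) = (2*k)/((2*k)) = (2*k)*(1/(2*k)) = 1)
P(q, N) = 2 - q
b(v) = -v (b(v) = (2 - 1*4)*v + v = (2 - 4)*v + v = -2*v + v = -v)
w(E) = 0 (w(E) = 6*(-E + E) = 6*0 = 0)
w(g) + c(14) = 0 + 1 = 1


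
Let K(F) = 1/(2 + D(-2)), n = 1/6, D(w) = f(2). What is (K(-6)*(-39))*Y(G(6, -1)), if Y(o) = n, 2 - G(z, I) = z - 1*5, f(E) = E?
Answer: -13/8 ≈ -1.6250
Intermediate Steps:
G(z, I) = 7 - z (G(z, I) = 2 - (z - 1*5) = 2 - (z - 5) = 2 - (-5 + z) = 2 + (5 - z) = 7 - z)
D(w) = 2
n = ⅙ ≈ 0.16667
K(F) = ¼ (K(F) = 1/(2 + 2) = 1/4 = ¼)
Y(o) = ⅙
(K(-6)*(-39))*Y(G(6, -1)) = ((¼)*(-39))*(⅙) = -39/4*⅙ = -13/8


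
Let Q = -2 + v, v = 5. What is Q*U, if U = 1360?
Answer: 4080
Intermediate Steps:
Q = 3 (Q = -2 + 5 = 3)
Q*U = 3*1360 = 4080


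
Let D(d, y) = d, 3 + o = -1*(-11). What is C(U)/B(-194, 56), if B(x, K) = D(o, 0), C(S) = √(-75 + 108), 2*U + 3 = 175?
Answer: √33/8 ≈ 0.71807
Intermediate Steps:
U = 86 (U = -3/2 + (½)*175 = -3/2 + 175/2 = 86)
o = 8 (o = -3 - 1*(-11) = -3 + 11 = 8)
C(S) = √33
B(x, K) = 8
C(U)/B(-194, 56) = √33/8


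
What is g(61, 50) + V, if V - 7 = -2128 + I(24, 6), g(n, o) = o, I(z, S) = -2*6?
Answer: -2083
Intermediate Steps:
I(z, S) = -12
V = -2133 (V = 7 + (-2128 - 12) = 7 - 2140 = -2133)
g(61, 50) + V = 50 - 2133 = -2083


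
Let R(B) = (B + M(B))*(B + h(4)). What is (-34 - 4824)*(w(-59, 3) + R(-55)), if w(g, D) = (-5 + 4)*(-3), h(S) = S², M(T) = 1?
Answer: -10245522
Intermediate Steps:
w(g, D) = 3 (w(g, D) = -1*(-3) = 3)
R(B) = (1 + B)*(16 + B) (R(B) = (B + 1)*(B + 4²) = (1 + B)*(B + 16) = (1 + B)*(16 + B))
(-34 - 4824)*(w(-59, 3) + R(-55)) = (-34 - 4824)*(3 + (16 + (-55)² + 17*(-55))) = -4858*(3 + (16 + 3025 - 935)) = -4858*(3 + 2106) = -4858*2109 = -10245522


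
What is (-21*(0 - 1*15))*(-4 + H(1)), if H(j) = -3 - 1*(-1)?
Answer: -1890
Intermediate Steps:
H(j) = -2 (H(j) = -3 + 1 = -2)
(-21*(0 - 1*15))*(-4 + H(1)) = (-21*(0 - 1*15))*(-4 - 2) = -21*(0 - 15)*(-6) = -21*(-15)*(-6) = 315*(-6) = -1890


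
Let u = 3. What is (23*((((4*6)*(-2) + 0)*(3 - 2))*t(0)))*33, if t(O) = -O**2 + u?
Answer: -109296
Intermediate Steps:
t(O) = 3 - O**2 (t(O) = -O**2 + 3 = 3 - O**2)
(23*((((4*6)*(-2) + 0)*(3 - 2))*t(0)))*33 = (23*((((4*6)*(-2) + 0)*(3 - 2))*(3 - 1*0**2)))*33 = (23*(((24*(-2) + 0)*1)*(3 - 1*0)))*33 = (23*(((-48 + 0)*1)*(3 + 0)))*33 = (23*(-48*1*3))*33 = (23*(-48*3))*33 = (23*(-144))*33 = -3312*33 = -109296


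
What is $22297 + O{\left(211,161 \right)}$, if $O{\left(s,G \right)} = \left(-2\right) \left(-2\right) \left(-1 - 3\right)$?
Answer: $22281$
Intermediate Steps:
$O{\left(s,G \right)} = -16$ ($O{\left(s,G \right)} = 4 \left(-1 - 3\right) = 4 \left(-4\right) = -16$)
$22297 + O{\left(211,161 \right)} = 22297 - 16 = 22281$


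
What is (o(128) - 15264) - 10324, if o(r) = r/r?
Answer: -25587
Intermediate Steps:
o(r) = 1
(o(128) - 15264) - 10324 = (1 - 15264) - 10324 = -15263 - 10324 = -25587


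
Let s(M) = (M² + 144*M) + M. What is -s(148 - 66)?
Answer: -18614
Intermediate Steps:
s(M) = M² + 145*M
-s(148 - 66) = -(148 - 66)*(145 + (148 - 66)) = -82*(145 + 82) = -82*227 = -1*18614 = -18614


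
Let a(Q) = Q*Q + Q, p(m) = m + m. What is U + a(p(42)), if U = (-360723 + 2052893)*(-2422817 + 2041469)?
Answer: -645305638020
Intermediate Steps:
U = -645305645160 (U = 1692170*(-381348) = -645305645160)
p(m) = 2*m
a(Q) = Q + Q**2 (a(Q) = Q**2 + Q = Q + Q**2)
U + a(p(42)) = -645305645160 + (2*42)*(1 + 2*42) = -645305645160 + 84*(1 + 84) = -645305645160 + 84*85 = -645305645160 + 7140 = -645305638020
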